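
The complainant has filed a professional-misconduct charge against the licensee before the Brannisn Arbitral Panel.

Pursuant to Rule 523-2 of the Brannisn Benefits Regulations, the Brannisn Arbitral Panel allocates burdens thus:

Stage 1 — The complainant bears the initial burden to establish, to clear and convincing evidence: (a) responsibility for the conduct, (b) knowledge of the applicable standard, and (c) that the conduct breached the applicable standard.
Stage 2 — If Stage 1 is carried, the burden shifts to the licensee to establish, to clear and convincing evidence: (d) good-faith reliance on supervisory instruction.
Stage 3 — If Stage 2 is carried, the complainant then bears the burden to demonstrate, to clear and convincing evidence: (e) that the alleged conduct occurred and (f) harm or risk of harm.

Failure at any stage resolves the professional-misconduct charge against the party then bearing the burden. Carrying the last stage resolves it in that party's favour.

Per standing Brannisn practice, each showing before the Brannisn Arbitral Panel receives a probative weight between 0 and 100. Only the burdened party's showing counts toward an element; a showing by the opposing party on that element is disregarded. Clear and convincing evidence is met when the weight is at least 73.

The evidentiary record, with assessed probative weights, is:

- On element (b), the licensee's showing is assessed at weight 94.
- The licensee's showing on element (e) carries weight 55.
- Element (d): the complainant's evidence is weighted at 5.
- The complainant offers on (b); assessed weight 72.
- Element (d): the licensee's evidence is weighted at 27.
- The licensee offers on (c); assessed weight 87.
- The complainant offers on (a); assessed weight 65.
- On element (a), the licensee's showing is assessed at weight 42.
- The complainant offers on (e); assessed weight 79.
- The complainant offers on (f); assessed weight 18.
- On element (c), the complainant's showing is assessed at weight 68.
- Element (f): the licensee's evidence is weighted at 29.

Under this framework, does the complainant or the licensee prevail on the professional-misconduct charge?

licensee

Stage 1 (complainant, clear and convincing evidence, weight is at least 73): (a) 65 (licensee's 42 disregarded) < 73 — fails; (b) 72 (licensee's 94 disregarded) < 73 — fails; (c) 68 (licensee's 87 disregarded) < 73 — fails.
  Stage 1 not carried; the complainant fails its burden.
The licensee prevails.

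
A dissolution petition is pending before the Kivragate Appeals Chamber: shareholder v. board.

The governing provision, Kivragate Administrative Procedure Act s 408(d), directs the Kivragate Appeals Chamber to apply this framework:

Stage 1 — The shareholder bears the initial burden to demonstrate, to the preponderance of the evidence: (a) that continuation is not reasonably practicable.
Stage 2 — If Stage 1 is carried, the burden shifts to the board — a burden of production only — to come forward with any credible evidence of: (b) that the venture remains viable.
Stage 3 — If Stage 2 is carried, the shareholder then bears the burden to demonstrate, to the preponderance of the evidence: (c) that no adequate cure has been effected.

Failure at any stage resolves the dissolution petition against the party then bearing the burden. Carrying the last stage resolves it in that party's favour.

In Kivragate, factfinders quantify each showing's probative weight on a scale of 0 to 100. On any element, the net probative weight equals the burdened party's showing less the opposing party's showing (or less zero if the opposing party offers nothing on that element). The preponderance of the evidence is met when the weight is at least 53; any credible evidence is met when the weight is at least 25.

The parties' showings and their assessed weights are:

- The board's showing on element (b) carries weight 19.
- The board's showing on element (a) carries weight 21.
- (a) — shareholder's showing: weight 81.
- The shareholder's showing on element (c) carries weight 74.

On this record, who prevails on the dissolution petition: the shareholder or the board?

Stage 1 (shareholder, the preponderance of the evidence, weight is at least 53): (a) net 81−21=60 ≥ 53 — meets.
  All elements met. The burden passes to the board.
Stage 2 (board, any credible evidence, weight is at least 25): (b) 19 < 25 — fails.
  The board does not carry Stage 2.
The shareholder prevails.

shareholder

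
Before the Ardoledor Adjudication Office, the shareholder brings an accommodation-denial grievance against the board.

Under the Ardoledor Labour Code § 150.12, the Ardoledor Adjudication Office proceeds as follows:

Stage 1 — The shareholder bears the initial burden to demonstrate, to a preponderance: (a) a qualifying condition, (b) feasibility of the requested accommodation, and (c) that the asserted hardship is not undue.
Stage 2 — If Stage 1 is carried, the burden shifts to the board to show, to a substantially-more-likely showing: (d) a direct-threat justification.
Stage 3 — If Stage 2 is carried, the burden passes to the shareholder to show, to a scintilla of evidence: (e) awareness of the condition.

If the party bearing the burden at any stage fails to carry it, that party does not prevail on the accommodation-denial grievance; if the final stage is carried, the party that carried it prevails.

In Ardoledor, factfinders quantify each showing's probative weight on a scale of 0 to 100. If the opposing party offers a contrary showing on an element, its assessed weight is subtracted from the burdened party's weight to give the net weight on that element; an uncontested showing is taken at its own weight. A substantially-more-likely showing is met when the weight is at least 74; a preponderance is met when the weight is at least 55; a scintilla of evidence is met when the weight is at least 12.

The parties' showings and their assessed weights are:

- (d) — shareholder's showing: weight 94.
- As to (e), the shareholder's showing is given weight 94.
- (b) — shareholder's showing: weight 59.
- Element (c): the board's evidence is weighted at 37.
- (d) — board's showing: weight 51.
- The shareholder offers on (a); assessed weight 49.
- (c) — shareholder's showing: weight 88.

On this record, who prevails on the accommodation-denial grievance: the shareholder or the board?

board

Stage 1 — burden on shareholder; standard: a preponderance (weight is at least 55).
    (a): 49 < 55 [not met]
    (b): 59 ≥ 55 [met]
    (c): 88 − 37 = 51 < 55 [not met]
  Stage 1 not carried; the shareholder fails its burden.
So the board prevails.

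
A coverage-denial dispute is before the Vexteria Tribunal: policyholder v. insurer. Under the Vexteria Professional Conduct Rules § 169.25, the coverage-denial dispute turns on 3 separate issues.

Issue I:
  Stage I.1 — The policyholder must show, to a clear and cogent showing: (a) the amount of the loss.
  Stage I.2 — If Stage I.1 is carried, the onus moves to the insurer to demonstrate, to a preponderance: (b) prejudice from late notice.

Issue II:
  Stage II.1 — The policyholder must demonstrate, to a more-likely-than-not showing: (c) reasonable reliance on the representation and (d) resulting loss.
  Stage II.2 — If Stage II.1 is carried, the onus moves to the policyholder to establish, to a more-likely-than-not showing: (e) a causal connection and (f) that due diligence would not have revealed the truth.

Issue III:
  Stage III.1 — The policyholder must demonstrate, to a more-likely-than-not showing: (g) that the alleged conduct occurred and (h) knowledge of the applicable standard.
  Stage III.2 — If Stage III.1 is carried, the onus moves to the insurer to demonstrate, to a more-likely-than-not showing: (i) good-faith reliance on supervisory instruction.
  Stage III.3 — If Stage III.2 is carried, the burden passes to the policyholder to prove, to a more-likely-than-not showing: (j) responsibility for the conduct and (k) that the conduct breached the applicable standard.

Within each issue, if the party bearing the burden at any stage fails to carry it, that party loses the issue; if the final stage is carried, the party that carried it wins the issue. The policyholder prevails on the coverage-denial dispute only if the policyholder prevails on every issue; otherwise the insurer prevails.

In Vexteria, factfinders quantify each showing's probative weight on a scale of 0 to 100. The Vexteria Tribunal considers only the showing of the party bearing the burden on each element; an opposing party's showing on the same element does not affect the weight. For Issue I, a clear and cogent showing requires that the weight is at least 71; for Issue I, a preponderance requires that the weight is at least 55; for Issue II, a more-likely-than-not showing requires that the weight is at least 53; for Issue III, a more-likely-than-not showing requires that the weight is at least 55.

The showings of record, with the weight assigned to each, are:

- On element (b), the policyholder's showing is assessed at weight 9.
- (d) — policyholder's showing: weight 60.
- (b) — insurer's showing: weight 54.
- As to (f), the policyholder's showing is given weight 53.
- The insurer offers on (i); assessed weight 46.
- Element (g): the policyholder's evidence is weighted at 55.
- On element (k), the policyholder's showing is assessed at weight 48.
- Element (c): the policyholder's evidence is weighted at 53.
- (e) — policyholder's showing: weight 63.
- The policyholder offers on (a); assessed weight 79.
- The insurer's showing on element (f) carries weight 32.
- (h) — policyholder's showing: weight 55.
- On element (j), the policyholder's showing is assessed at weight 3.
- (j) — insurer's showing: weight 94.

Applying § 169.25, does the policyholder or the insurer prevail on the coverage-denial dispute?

— Issue I —
Stage I.1 — burden on policyholder; standard: a clear and cogent showing (weight is at least 71).
    (a): 79 ≥ 71 [met]
  The policyholder carries Stage I.1; the insurer now bears the burden.
Stage I.2 — burden on insurer; standard: a preponderance (weight is at least 55).
    (b): 54 (policyholder's 9 disregarded) < 55 [not met]
  Stage I.2 not carried; the insurer fails its burden.
So the policyholder prevails on this issue.
— Issue II —
Stage II.1 (policyholder, a more-likely-than-not showing, weight is at least 53): (c) 53 ≥ 53 — meets; (d) 60 ≥ 53 — meets.
  Stage II.1 is satisfied; the policyholder continues to bear the burden.
Stage II.2 (policyholder, a more-likely-than-not showing, weight is at least 53): (e) 63 ≥ 53 — meets; (f) 53 (insurer's 32 disregarded) ≥ 53 — meets.
  All elements met at the final stage.
All stages carried — the policyholder prevails on this issue.
— Issue III —
Stage III.1 (policyholder, a more-likely-than-not showing, weight is at least 55): (g) 55 ≥ 55 — meets; (h) 55 ≥ 55 — meets.
  Stage III.1 carried; the burden shifts to the insurer.
Stage III.2 (insurer, a more-likely-than-not showing, weight is at least 55): (i) 46 < 55 — fails.
  Not every element is met, so the insurer fails to carry Stage III.2.
The policyholder prevails on this issue.
Per-issue: Issue I → policyholder; Issue II → policyholder; Issue III → policyholder. The policyholder must prevail on every issue; overall, the policyholder prevails.

policyholder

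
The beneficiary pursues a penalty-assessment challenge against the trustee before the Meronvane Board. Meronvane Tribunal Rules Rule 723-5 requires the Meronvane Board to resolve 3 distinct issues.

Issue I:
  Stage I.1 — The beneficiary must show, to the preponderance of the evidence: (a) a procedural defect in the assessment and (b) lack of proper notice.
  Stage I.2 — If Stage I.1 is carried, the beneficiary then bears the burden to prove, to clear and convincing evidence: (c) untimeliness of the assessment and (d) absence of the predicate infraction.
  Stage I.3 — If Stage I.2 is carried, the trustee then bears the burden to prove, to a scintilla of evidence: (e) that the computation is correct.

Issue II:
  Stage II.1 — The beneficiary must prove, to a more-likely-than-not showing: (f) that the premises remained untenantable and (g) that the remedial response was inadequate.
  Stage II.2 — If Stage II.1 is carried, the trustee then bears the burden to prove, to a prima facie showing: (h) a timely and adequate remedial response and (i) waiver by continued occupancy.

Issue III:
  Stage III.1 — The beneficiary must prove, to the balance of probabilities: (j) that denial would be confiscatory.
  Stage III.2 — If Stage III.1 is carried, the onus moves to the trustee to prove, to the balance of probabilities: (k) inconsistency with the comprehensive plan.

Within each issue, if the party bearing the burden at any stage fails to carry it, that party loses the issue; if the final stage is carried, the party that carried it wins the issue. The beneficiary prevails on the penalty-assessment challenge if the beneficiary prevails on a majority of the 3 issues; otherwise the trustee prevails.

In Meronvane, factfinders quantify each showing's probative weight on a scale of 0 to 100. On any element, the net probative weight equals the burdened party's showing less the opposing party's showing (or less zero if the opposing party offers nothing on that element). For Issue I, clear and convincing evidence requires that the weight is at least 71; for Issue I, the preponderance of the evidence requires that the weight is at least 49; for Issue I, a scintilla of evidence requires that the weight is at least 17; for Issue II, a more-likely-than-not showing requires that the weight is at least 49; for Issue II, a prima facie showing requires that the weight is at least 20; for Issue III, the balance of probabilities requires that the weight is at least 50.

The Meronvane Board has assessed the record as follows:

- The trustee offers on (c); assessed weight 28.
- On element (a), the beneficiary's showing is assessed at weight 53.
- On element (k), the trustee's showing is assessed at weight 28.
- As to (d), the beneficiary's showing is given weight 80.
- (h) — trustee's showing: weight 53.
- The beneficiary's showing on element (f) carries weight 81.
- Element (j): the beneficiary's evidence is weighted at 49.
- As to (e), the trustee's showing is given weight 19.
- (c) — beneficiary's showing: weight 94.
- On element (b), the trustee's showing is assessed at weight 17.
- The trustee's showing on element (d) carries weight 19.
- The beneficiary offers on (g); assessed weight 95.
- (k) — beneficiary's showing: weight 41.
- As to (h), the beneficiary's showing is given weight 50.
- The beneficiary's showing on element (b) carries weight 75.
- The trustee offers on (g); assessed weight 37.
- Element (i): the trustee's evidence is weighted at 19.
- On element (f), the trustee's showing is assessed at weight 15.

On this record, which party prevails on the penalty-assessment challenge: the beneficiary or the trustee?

trustee

— Issue I —
Stage I.1 (beneficiary, the preponderance of the evidence, weight is at least 49): (a) 53 ≥ 49 — meets; (b) net 75−17=58 ≥ 49 — meets.
  All elements met. The beneficiary retains the burden for Stage I.2.
Stage I.2 (beneficiary, clear and convincing evidence, weight is at least 71): (c) net 94−28=66 < 71 — fails; (d) net 80−19=61 < 71 — fails.
  The beneficiary does not carry Stage I.2.
The analysis ends at Stage I.2; the trustee prevails on this issue.
— Issue II —
Stage II.1 (beneficiary, a more-likely-than-not showing, weight is at least 49): (f) net 81−15=66 ≥ 49 — meets; (g) net 95−37=58 ≥ 49 — meets.
  Stage II.1 carried; the burden shifts to the trustee.
Stage II.2 (trustee, a prima facie showing, weight is at least 20): (h) net 53−50=3 < 20 — fails; (i) 19 < 20 — fails.
  Stage II.2 not carried; the trustee fails its burden.
The beneficiary prevails on this issue.
— Issue III —
At Stage III.1 the beneficiary must meet the balance of probabilities (weight is at least 50): on (j) the weight is 49, < 50, so (j) does not meet the standard.
  Not every element is met, so the beneficiary fails to carry Stage III.1.
The analysis ends at Stage III.1; the trustee prevails on this issue.
Per-issue: Issue I → trustee; Issue II → beneficiary; Issue III → trustee. The beneficiary must prevail on a majority of issues; overall, the trustee prevails.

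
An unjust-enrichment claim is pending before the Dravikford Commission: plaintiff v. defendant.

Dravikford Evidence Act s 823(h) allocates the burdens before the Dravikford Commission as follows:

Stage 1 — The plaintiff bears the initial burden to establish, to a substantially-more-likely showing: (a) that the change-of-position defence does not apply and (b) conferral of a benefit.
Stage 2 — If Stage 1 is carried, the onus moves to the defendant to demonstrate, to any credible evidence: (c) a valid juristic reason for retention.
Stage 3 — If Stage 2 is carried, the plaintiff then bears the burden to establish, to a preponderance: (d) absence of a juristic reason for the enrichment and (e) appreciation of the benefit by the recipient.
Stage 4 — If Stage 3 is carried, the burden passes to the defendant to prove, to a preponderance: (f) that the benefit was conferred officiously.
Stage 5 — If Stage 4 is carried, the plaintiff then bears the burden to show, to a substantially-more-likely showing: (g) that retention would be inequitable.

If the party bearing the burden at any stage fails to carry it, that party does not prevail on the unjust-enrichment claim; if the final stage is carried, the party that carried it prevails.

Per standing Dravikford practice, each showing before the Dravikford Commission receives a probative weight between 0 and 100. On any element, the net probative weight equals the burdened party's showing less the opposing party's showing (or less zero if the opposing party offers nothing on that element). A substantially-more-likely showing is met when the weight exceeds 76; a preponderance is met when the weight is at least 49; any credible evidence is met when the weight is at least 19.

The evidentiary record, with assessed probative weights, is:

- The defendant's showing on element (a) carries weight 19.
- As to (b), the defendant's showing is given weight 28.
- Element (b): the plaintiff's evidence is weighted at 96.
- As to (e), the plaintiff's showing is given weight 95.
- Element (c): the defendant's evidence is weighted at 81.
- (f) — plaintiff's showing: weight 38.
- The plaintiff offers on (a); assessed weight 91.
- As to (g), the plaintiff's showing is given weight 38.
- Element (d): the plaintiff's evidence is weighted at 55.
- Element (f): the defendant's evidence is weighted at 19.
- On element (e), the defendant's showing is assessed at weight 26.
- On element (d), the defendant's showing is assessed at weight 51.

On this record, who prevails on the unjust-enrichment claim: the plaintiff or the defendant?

At Stage 1 the plaintiff must meet a substantially-more-likely showing (weight exceeds 76): on (a) the weight is 91 less the opposing 19 gives net 72, which does not exceed 76, so (a) does not meet the standard; on (b) the weight is 96 less the opposing 28 gives net 68, which does not exceed 76, so (b) does not meet the standard.
  The plaintiff does not carry Stage 1.
The analysis ends at Stage 1; the defendant prevails.

defendant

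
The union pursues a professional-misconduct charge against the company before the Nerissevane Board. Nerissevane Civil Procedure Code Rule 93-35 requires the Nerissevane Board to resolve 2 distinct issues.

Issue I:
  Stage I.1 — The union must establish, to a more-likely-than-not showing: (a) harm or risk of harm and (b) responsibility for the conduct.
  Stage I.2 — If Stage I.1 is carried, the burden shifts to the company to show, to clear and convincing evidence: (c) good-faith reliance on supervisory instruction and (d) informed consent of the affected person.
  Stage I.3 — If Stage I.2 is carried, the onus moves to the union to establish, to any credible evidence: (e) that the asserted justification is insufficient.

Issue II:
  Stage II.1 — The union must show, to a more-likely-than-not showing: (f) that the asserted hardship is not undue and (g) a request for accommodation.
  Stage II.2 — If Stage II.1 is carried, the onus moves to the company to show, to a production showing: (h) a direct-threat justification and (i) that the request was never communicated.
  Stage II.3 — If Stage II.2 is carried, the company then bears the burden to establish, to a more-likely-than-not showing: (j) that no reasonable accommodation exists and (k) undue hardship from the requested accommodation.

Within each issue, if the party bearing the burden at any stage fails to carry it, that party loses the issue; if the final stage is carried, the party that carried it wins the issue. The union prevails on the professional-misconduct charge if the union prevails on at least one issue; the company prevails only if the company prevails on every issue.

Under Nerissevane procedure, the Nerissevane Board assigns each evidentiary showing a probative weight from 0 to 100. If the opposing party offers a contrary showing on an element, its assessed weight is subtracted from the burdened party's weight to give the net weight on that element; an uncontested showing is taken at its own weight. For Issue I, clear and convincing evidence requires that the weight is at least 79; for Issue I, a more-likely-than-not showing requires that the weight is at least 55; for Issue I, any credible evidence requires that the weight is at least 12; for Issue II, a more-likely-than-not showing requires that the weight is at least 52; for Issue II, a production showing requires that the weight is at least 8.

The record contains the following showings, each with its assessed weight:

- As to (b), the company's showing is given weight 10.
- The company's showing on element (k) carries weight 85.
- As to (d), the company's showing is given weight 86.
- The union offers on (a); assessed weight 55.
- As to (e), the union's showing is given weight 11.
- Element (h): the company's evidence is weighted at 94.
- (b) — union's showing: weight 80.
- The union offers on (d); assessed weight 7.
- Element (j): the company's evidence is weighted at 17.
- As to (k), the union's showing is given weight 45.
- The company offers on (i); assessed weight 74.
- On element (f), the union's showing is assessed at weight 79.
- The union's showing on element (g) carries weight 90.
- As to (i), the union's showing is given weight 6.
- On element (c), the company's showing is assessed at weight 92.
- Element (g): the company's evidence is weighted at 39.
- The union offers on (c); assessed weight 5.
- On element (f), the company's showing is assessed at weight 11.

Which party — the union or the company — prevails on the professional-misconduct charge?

company

— Issue I —
Stage I.1 (union, a more-likely-than-not showing, weight is at least 55): (a) 55 ≥ 55 — meets; (b) net 80−10=70 ≥ 55 — meets.
  Stage I.1 is satisfied; the onus moves to the company.
Stage I.2 (company, clear and convincing evidence, weight is at least 79): (c) net 92−5=87 ≥ 79 — meets; (d) net 86−7=79 ≥ 79 — meets.
  Stage I.2 carried; the burden shifts to the union.
Stage I.3 (union, any credible evidence, weight is at least 12): (e) 11 < 12 — fails.
  The union does not carry Stage I.3.
The analysis ends at Stage I.3; the company prevails on this issue.
— Issue II —
Stage II.1 — burden on union; standard: a more-likely-than-not showing (weight is at least 52).
    (f): 79 − 11 = 68 ≥ 52 [met]
    (g): 90 − 39 = 51 < 52 [not met]
  Not every element is met, so the union fails to carry Stage II.1.
The company prevails on this issue.
Per-issue: Issue I → company; Issue II → company. The union must prevail on at least one issue; overall, the company prevails.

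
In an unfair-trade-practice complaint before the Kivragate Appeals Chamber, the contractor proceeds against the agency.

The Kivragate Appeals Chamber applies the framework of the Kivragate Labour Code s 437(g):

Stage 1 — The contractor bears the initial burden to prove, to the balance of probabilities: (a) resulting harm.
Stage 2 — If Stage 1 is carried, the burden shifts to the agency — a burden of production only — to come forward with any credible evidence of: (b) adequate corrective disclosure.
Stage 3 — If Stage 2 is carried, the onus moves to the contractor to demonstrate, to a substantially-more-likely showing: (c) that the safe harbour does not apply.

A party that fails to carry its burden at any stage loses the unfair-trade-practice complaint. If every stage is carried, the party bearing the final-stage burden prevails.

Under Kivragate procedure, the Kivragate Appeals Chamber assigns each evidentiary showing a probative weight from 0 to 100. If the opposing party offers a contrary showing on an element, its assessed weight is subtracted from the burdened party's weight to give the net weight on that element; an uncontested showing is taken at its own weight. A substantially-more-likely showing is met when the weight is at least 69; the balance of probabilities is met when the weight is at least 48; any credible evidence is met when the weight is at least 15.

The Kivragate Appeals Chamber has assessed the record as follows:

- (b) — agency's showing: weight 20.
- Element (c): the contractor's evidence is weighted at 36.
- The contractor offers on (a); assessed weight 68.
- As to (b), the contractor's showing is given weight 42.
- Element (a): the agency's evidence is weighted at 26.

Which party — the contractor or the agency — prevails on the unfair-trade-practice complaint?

agency

Stage 1 — burden on contractor; standard: the balance of probabilities (weight is at least 48).
    (a): 68 − 26 = 42 < 48 [not met]
  Not every element is met, so the contractor fails to carry Stage 1.
So the agency prevails.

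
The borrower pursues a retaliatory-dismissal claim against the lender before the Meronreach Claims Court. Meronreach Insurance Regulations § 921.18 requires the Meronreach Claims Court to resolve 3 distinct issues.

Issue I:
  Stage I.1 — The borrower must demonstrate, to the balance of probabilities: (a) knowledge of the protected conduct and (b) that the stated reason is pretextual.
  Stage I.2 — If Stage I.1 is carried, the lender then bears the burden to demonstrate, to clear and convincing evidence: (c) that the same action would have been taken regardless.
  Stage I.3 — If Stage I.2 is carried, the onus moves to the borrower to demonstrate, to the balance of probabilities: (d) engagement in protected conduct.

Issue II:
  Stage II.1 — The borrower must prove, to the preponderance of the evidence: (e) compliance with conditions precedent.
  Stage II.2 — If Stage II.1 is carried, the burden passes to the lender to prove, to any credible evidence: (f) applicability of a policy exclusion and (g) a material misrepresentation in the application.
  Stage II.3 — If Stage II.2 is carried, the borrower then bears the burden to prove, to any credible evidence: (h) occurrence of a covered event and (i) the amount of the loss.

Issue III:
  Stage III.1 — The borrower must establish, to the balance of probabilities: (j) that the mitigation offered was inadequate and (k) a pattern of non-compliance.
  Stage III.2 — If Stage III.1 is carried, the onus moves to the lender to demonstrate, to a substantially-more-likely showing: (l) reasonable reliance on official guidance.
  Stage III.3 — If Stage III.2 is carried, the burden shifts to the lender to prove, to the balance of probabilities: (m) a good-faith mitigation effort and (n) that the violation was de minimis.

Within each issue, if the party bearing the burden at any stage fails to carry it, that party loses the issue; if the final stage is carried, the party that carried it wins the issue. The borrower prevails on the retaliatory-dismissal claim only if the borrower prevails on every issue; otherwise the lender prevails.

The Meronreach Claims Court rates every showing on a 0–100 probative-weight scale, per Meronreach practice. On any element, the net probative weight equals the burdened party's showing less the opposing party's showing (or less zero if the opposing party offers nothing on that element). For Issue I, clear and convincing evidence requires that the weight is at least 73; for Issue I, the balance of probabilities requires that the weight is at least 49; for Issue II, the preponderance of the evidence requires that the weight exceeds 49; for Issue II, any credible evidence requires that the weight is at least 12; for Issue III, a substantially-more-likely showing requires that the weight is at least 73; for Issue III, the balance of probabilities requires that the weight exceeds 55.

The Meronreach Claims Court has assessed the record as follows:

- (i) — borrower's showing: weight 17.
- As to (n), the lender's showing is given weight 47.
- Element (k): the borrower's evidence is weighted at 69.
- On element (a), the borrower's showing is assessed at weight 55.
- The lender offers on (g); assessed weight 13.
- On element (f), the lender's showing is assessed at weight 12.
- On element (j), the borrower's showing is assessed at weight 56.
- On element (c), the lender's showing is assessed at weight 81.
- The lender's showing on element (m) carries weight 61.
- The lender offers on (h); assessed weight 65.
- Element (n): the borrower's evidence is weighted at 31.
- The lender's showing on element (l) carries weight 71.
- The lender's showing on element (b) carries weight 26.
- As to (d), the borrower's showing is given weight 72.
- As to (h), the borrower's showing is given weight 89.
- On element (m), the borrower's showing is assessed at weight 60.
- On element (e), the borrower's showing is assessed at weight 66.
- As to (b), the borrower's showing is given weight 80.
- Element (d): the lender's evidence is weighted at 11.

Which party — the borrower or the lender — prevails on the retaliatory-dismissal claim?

— Issue I —
Stage I.1 — burden on borrower; standard: the balance of probabilities (weight is at least 49).
    (a): 55 ≥ 49 [met]
    (b): 80 − 26 = 54 ≥ 49 [met]
  All elements met. The burden passes to the lender.
Stage I.2 — burden on lender; standard: clear and convincing evidence (weight is at least 73).
    (c): 81 ≥ 73 [met]
  All elements met. The burden passes to the borrower.
Stage I.3 — burden on borrower; standard: the balance of probabilities (weight is at least 49).
    (d): 72 − 11 = 61 ≥ 49 [met]
  All elements met at the final stage.
All stages carried — the borrower prevails on this issue.
— Issue II —
Stage II.1 — burden on borrower; standard: the preponderance of the evidence (weight exceeds 49).
    (e): 66 > 49 [met]
  Stage II.1 is satisfied; the onus moves to the lender.
Stage II.2 — burden on lender; standard: any credible evidence (weight is at least 12).
    (f): 12 ≥ 12 [met]
    (g): 13 ≥ 12 [met]
  The lender carries Stage II.2; the borrower now bears the burden.
Stage II.3 — burden on borrower; standard: any credible evidence (weight is at least 12).
    (h): 89 − 65 = 24 ≥ 12 [met]
    (i): 17 ≥ 12 [met]
  Stage II.3 carried; the final stage is satisfied.
Every stage carried; the borrower prevails on this issue.
— Issue III —
Stage III.1 — burden on borrower; standard: the balance of probabilities (weight exceeds 55).
    (j): 56 > 55 [met]
    (k): 69 > 55 [met]
  Stage III.1 is satisfied; the onus moves to the lender.
Stage III.2 — burden on lender; standard: a substantially-more-likely showing (weight is at least 73).
    (l): 71 < 73 [not met]
  Stage III.2 not carried; the lender fails its burden.
The borrower prevails on this issue.
Per-issue: Issue I → borrower; Issue II → borrower; Issue III → borrower. The borrower must prevail on every issue; overall, the borrower prevails.

borrower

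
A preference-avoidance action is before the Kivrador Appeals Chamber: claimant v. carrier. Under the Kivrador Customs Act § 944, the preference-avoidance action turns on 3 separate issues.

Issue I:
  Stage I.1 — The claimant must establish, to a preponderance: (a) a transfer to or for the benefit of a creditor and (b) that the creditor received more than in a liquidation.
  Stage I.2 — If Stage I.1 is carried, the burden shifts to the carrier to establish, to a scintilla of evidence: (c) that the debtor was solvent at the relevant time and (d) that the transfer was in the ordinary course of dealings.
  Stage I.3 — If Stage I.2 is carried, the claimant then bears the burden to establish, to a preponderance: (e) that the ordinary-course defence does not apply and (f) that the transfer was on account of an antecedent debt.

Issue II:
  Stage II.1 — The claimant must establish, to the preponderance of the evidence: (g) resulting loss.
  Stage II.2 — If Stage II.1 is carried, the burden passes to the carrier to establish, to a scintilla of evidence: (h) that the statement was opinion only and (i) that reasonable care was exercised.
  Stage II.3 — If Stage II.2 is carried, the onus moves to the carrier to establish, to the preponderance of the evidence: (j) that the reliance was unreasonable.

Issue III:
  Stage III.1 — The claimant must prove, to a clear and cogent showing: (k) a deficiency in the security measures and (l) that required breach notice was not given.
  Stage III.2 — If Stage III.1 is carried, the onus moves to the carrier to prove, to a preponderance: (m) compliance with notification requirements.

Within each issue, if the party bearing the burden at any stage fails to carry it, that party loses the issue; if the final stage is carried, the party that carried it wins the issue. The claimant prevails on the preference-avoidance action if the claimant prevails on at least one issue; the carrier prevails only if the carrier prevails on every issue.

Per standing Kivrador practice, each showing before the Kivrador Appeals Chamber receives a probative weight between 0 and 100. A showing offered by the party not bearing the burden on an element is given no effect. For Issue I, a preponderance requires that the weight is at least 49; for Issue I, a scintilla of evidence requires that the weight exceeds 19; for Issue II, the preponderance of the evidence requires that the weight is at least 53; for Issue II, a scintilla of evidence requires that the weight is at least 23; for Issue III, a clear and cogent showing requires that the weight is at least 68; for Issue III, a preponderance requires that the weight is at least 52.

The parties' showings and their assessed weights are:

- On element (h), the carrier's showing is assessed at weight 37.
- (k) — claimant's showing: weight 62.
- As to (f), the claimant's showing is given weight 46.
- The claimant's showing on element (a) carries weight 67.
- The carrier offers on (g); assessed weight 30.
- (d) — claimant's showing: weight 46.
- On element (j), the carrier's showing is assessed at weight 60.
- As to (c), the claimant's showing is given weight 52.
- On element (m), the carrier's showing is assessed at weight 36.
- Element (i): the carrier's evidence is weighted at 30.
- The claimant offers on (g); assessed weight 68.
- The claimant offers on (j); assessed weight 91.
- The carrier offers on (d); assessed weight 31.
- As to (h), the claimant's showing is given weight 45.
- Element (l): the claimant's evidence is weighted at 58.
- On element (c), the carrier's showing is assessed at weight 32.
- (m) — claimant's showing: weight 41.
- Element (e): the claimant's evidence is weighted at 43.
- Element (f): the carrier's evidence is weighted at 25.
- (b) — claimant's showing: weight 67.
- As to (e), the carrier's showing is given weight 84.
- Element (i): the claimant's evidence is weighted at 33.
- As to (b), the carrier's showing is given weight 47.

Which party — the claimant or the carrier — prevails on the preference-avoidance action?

carrier

— Issue I —
At Stage I.1 the claimant must meet a preponderance (weight is at least 49): on (a) the weight is 67, ≥ 49, so (a) meets the standard; on (b) the weight is 67 (the carrier's 47 is given no effect), which does reach 49, so (b) meets the standard.
  Stage I.1 is satisfied; the onus moves to the carrier.
At Stage I.2 the carrier must meet a scintilla of evidence (weight exceeds 19): on (c) the weight is 32 (the claimant's 52 is given no effect), which does exceed 19, so (c) meets the standard; on (d) the weight is 31 (the claimant's 46 is given no effect), which does exceed 19, so (d) meets the standard.
  All elements met. The burden passes to the claimant.
At Stage I.3 the claimant must meet a preponderance (weight is at least 49): on (e) the weight is 43 (the carrier's 84 is given no effect), < 49, so (e) does not meet the standard; on (f) the weight is 46 (the carrier's 25 is given no effect), which does not reach 49, so (f) does not meet the standard.
  Stage I.3 not carried; the claimant fails its burden.
So the carrier prevails on this issue.
— Issue II —
Stage II.1 (claimant, the preponderance of the evidence, weight is at least 53): (g) 68 (carrier's 30 disregarded) ≥ 53 — meets.
  All elements met. The burden passes to the carrier.
Stage II.2 (carrier, a scintilla of evidence, weight is at least 23): (h) 37 (claimant's 45 disregarded) ≥ 23 — meets; (i) 30 (claimant's 33 disregarded) ≥ 23 — meets.
  Stage II.2 carried; the burden remains with the carrier.
Stage II.3 (carrier, the preponderance of the evidence, weight is at least 53): (j) 60 (claimant's 91 disregarded) ≥ 53 — meets.
  Stage II.3 carried; the final stage is satisfied.
All stages carried — the carrier prevails on this issue.
— Issue III —
At Stage III.1 the claimant must meet a clear and cogent showing (weight is at least 68): on (k) the weight is 62, which does not reach 68, so (k) does not meet the standard; on (l) the weight is 58, < 68, so (l) does not meet the standard.
  Stage III.1 not carried; the claimant fails its burden.
The carrier prevails on this issue.
Per-issue: Issue I → carrier; Issue II → carrier; Issue III → carrier. The claimant must prevail on at least one issue; overall, the carrier prevails.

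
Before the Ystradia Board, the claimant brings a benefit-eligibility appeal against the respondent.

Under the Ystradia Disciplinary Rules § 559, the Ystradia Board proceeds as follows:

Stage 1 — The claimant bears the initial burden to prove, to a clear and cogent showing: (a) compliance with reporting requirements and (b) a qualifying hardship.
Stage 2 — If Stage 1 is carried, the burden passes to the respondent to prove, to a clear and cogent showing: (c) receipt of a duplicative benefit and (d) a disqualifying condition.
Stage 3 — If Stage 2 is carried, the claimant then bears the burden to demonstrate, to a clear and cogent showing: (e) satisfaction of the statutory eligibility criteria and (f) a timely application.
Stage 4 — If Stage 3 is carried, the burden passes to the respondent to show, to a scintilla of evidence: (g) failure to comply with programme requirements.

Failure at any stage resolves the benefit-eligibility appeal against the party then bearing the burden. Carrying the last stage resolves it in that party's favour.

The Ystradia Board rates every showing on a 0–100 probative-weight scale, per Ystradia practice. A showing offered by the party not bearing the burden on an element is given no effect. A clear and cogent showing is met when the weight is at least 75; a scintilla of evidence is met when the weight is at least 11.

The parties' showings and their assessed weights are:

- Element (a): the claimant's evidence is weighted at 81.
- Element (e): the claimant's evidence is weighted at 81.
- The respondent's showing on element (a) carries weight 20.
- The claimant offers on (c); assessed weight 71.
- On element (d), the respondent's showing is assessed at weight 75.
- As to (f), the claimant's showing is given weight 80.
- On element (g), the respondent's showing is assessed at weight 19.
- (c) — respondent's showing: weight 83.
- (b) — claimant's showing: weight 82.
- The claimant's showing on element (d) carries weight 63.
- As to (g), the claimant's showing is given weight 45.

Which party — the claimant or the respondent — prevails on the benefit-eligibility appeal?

respondent

Stage 1 — burden on claimant; standard: a clear and cogent showing (weight is at least 75).
    (a): 81 (respondent's 20 disregarded) ≥ 75 [met]
    (b): 82 ≥ 75 [met]
  Stage 1 is satisfied; the onus moves to the respondent.
Stage 2 — burden on respondent; standard: a clear and cogent showing (weight is at least 75).
    (c): 83 (claimant's 71 disregarded) ≥ 75 [met]
    (d): 75 (claimant's 63 disregarded) ≥ 75 [met]
  All elements met. The burden passes to the claimant.
Stage 3 — burden on claimant; standard: a clear and cogent showing (weight is at least 75).
    (e): 81 ≥ 75 [met]
    (f): 80 ≥ 75 [met]
  Stage 3 is satisfied; the onus moves to the respondent.
Stage 4 — burden on respondent; standard: a scintilla of evidence (weight is at least 11).
    (g): 19 (claimant's 45 disregarded) ≥ 11 [met]
  The respondent carries the last stage.
All stages carried — the respondent prevails.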